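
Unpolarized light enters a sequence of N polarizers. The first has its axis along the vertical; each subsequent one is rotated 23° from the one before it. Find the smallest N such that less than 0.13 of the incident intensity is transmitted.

First polarizer halves the unpolarized light: factor 1/2.
Each further stage multiplies by cos²(23°) = 0.8473.
After N polarizers: T = 0.5·0.8473^(N−1). Require T < 0.13 ⇒ N−1 > ln(0.13/0.5)/ln(0.8473) = 8.13, so N−1 ≥ 9 and N = 10.
Check: N=10 gives T = 0.1126 < 0.13; N=9 gives T = 0.1329.

N = 10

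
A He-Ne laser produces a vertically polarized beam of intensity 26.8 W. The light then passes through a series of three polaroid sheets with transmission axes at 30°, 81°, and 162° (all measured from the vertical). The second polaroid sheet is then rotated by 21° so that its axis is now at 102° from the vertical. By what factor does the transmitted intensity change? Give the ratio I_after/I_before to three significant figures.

I_new/I_old ≈ 2.46

Before rotation:
By Malus's law, I₁ = I₀ cos²(30° − 0°) = I₀ cos²(30°) = 0.75 I₀.
I₂ = I₁ cos²(81° − 30°) = 0.75 I₀ · cos²(51°) = 0.297 I₀.
I₃ = I₂ cos²(162° − 81°) = 0.297 I₀ · cos²(81°) = 0.007269 I₀.
After rotation:
I₁ = I₀ cos²(30° − 0°) = I₀ cos²(30°) = 0.75 I₀.
I₂ = I₁ cos²(102° − 30°) = 0.75 I₀ · cos²(72°) = 0.07162 I₀.
I₃ = I₂ cos²(162° − 102°) = 0.07162 I₀ · cos²(60°) = 0.0179 I₀.
Ratio = 0.0179 / 0.007269 = 2.463.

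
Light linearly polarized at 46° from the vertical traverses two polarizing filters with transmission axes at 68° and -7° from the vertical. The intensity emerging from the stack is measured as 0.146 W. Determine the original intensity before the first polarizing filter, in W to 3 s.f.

I₁ = I₀ cos²(68° − 46°) = I₀ cos²(22°) = 0.8597 I₀.
I₂ = I₁ cos²(-7° − 68°) = 0.8597 I₀ · cos²(75°) = 0.05759 I₀.
So 0.146 W = 0.05759 I₀, giving I₀ = 0.146/0.05759 = 2.535 W.

I₀ ≈ 2.54 W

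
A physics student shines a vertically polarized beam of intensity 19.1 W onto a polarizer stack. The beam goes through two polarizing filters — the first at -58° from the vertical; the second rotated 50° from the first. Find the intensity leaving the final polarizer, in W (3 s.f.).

I ≈ 2.22 W

I₁ = 19.1 W · cos²(58°) = 5.364 W.
I₂ = I₁ · cos²(50°) = 5.364 · 0.4132 = 2.216 W.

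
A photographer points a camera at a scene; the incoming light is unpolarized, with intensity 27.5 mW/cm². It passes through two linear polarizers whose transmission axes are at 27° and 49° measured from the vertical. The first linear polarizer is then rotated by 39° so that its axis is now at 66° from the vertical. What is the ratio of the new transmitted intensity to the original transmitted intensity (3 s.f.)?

I_new/I_old ≈ 1.06

Before rotation:
Unpolarized light through the first polarizer → I₁ = ½ I₀, now polarized at 27°.
I₂ = I₁ cos²(49° − 27°) = 0.5 I₀ · cos²(22°) = 0.4298 I₀.
After rotation:
Unpolarized light through the first polarizer → I₁ = ½ I₀, now polarized at 66°.
I₂ = I₁ cos²(49° − 66°) = 0.5 I₀ · cos²(17°) = 0.4573 I₀.
Ratio = 0.4573 / 0.4298 = 1.064.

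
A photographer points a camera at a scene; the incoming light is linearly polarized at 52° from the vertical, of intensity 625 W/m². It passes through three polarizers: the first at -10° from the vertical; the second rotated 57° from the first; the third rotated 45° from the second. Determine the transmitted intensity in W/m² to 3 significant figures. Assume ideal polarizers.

I₁ = 625 W/m² · cos²(62°) = 137.8 W/m².
I₂ = I₁ · cos²(57°) = 137.8 · 0.2966 = 40.86 W/m².
I₃ = I₂ · cos²(45°) = 40.86 · 0.5 = 20.43 W/m².

I ≈ 20.4 W/m²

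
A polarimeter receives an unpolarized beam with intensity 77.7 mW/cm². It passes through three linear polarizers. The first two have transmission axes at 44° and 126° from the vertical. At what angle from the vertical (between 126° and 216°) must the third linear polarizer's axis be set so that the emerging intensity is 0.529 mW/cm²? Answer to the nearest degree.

Unpolarized light through the first polarizer → I₁ = ½ I₀, now polarized at 44°.
I₂ = I₁ cos²(126° − 44°) = 0.5 I₀ · cos²(82°) = 0.009685 I₀.
Target fraction: 0.529 / 77.7 mW/cm² = 0.006808 of I₀.
Need I₃/I₀ = 0.006808, so cos²(θ − 126°) = 0.006808 / 0.009685 = 0.703.
θ − 126° = arccos(√0.703) = 33.0°, giving θ ≈ 126 + 33.0 = 159.0°.

θ ≈ 159°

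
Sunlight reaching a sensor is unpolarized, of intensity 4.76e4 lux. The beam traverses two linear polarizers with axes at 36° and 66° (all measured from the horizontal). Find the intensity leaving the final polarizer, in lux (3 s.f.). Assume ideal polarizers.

Unpolarized light through the first polarizer → I₁ = 4.76e4 lux/2 = 2.38e+04 lux, polarized at 36°.
I₂ = I₁ · cos²(30°) = 2.38e+04 · 0.75 = 1.785e+04 lux.

I ≈ 1.79e4 lux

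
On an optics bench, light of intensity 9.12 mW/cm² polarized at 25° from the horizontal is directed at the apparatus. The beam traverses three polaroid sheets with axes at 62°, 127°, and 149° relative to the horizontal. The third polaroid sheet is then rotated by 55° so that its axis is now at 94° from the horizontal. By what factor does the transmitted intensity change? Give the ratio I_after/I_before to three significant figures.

Before rotation:
I₁ = I₀ cos²(62° − 25°) = I₀ cos²(37°) = 0.6378 I₀.
I₂ = I₁ cos²(127° − 62°) = 0.6378 I₀ · cos²(65°) = 0.1139 I₀.
I₃ = I₂ cos²(149° − 127°) = 0.1139 I₀ · cos²(22°) = 0.09793 I₀.
After rotation:
I₁ = I₀ cos²(62° − 25°) = I₀ cos²(37°) = 0.6378 I₀.
I₂ = I₁ cos²(127° − 62°) = 0.6378 I₀ · cos²(65°) = 0.1139 I₀.
I₃ = I₂ cos²(94° − 127°) = 0.1139 I₀ · cos²(33°) = 0.08013 I₀.
Ratio = 0.08013 / 0.09793 = 0.8182.

I_new/I_old ≈ 0.818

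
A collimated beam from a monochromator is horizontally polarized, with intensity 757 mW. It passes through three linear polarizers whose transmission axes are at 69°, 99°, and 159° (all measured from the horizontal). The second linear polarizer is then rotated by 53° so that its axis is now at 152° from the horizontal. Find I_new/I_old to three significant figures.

Before rotation:
I₁ = I₀ cos²(69° − 0°) = I₀ cos²(69°) = 0.1284 I₀.
I₂ = I₁ cos²(99° − 69°) = 0.1284 I₀ · cos²(30°) = 0.09632 I₀.
I₃ = I₂ cos²(159° − 99°) = 0.09632 I₀ · cos²(60°) = 0.02408 I₀.
After rotation:
I₁ = I₀ cos²(69° − 0°) = I₀ cos²(69°) = 0.1284 I₀.
I₂ = I₁ cos²(152° − 69°) = 0.1284 I₀ · cos²(83°) = 0.001907 I₀.
I₃ = I₂ cos²(159° − 152°) = 0.001907 I₀ · cos²(7°) = 0.001879 I₀.
Ratio = 0.001879 / 0.02408 = 0.07803.

I_new/I_old ≈ 0.0780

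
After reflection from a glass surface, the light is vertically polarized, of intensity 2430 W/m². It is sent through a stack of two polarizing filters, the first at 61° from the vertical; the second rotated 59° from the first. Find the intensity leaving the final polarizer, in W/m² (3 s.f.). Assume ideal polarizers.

I₁ = 2430 W/m² · cos²(61°) = 571.1 W/m².
I₂ = I₁ · cos²(59°) = 571.1 · 0.2653 = 151.5 W/m².

I ≈ 152 W/m²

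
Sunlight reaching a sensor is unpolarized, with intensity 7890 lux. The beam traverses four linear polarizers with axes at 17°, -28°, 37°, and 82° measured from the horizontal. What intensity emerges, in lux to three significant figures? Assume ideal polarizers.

Unpolarized light through the first polarizer → I₁ = 7890 lux/2 = 3945 lux, polarized at 17°.
I₂ = I₁ · cos²(45°) = 3945 · 0.5 = 1973 lux.
I₃ = I₂ · cos²(65°) = 1973 · 0.1786 = 352.3 lux.
I₄ = I₃ · cos²(45°) = 352.3 · 0.5 = 176.2 lux.

I ≈ 176 lux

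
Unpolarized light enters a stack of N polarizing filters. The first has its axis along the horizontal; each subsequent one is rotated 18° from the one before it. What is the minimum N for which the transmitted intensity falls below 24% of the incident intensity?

First polarizer halves the unpolarized light: factor 1/2.
Each further stage multiplies by cos²(18°) = 0.9045.
After N polarizers: T = 0.5·0.9045^(N−1). Require T < 0.24 ⇒ N−1 > ln(0.24/0.5)/ln(0.9045) = 7.31, so N−1 ≥ 8 and N = 9.
Check: N=9 gives T = 0.224 < 0.24; N=8 gives T = 0.2477.

N = 9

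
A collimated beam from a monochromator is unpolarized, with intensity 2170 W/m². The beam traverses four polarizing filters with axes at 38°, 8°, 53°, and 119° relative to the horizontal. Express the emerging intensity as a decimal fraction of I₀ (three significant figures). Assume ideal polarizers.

Unpolarized light through the first polarizer → I₁ = 2170 W/m²/2 = 1085 W/m², polarized at 38°.
I₂ = I₁ · cos²(30°) = 1085 · 0.75 = 813.8 W/m².
I₃ = I₂ · cos²(45°) = 813.8 · 0.5 = 406.9 W/m².
I₄ = I₃ · cos²(66°) = 406.9 · 0.1654 = 67.31 W/m².
Transmitted fraction = 0.03102.

I/I₀ ≈ 0.0310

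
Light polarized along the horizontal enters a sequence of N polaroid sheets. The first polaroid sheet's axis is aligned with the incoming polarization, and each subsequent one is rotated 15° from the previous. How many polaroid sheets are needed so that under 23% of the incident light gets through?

N = 23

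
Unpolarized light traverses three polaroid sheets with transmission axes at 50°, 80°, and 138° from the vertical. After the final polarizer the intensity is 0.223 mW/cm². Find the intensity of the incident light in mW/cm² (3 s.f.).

Unpolarized light through the first polarizer → I₁ = ½ I₀, now polarized at 50°.
I₂ = I₁ cos²(80° − 50°) = 0.5 I₀ · cos²(30°) = 0.375 I₀.
I₃ = I₂ cos²(138° − 80°) = 0.375 I₀ · cos²(58°) = 0.1053 I₀.
So 0.223 mW/cm² = 0.1053 I₀, giving I₀ = 0.223/0.1053 = 2.118 mW/cm².

I₀ ≈ 2.12 mW/cm²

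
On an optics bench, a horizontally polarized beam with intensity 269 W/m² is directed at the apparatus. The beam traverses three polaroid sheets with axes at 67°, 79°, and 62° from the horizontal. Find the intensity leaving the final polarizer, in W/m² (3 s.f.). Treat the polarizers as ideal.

I ≈ 35.9 W/m²

By Malus's law, I₁ = 269 W/m² · cos²(67°) = 41.07 W/m².
I₂ = I₁ · cos²(12°) = 41.07 · 0.9568 = 39.29 W/m².
I₃ = I₂ · cos²(17°) = 39.29 · 0.9145 = 35.93 W/m².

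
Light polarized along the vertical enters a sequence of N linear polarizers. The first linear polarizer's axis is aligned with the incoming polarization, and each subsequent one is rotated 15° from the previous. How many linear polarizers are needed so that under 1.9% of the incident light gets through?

First polarizer is aligned with the polarization: full transmission.
Each further stage multiplies by cos²(15°) = 0.933.
After N polarizers: T = 0.933^(N−1). Require T < 0.019 ⇒ N−1 > ln(0.019)/ln(0.933) = 57.16, so N−1 ≥ 58 and N = 59.
Check: N=59 gives T = 0.01793 < 0.019; N=58 gives T = 0.01921.

N = 59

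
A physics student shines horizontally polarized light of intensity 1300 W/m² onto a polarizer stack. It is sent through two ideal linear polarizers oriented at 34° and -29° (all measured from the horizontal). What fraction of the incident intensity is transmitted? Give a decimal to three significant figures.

I₁ = 1300 W/m² · cos²(34°) = 893.5 W/m².
I₂ = I₁ · cos²(63°) = 893.5 · 0.2061 = 184.2 W/m².
Transmitted fraction = 0.1417.

I/I₀ ≈ 0.142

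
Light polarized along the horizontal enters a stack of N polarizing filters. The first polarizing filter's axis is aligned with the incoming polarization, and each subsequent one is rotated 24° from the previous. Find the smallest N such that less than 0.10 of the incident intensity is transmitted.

First polarizer is aligned with the polarization: full transmission.
Each further stage multiplies by cos²(24°) = 0.8346.
After N polarizers: T = 0.8346^(N−1). Require T < 0.10 ⇒ N−1 > ln(0.10)/ln(0.8346) = 12.73, so N−1 ≥ 13 and N = 14.
Check: N=14 gives T = 0.09528 < 0.10; N=13 gives T = 0.1142.

N = 14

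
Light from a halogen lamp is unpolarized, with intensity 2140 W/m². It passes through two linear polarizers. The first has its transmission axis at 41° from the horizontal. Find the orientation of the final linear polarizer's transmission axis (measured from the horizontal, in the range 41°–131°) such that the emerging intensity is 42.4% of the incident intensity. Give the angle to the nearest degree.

Unpolarized light through the first polarizer → I₁ = ½ I₀, now polarized at 41°.
Need I₂/I₀ = 0.424, so cos²(θ − 41°) = 0.424 / 0.5 = 0.848.
θ − 41° = arccos(√0.848) = 22.9°, giving θ ≈ 41 + 22.9 = 63.9°.

θ ≈ 64°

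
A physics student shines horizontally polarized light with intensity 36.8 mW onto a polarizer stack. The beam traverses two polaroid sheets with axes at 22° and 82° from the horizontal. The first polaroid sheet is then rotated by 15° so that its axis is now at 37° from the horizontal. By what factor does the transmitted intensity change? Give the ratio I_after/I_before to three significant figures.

Before rotation:
By Malus's law, I₁ = I₀ cos²(22° − 0°) = I₀ cos²(22°) = 0.8597 I₀.
I₂ = I₁ cos²(82° − 22°) = 0.8597 I₀ · cos²(60°) = 0.2149 I₀.
After rotation:
I₁ = I₀ cos²(37° − 0°) = I₀ cos²(37°) = 0.6378 I₀.
I₂ = I₁ cos²(82° − 37°) = 0.6378 I₀ · cos²(45°) = 0.3189 I₀.
Ratio = 0.3189 / 0.2149 = 1.484.

I_new/I_old ≈ 1.48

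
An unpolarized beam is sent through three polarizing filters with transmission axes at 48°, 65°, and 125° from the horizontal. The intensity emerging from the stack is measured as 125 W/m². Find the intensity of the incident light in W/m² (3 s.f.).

I₀ ≈ 1090 W/m²

Unpolarized light through the first polarizer → I₁ = ½ I₀, now polarized at 48°.
I₂ = I₁ cos²(65° − 48°) = 0.5 I₀ · cos²(17°) = 0.4573 I₀.
I₃ = I₂ cos²(125° − 65°) = 0.4573 I₀ · cos²(60°) = 0.1143 I₀.
So 125 W/m² = 0.1143 I₀, giving I₀ = 125/0.1143 = 1093 W/m².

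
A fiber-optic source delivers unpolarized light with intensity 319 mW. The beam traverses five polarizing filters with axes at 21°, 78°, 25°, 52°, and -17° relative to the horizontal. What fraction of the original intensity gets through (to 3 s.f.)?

I/I₀ ≈ 0.00548

Unpolarized light through the first polarizer → I₁ = 319 mW/2 = 159.5 mW, polarized at 21°.
I₂ = I₁ · cos²(57°) = 159.5 · 0.2966 = 47.31 mW.
I₃ = I₂ · cos²(53°) = 47.31 · 0.3622 = 17.14 mW.
I₄ = I₃ · cos²(27°) = 17.14 · 0.7939 = 13.6 mW.
I₅ = I₄ · cos²(69°) = 13.6 · 0.1284 = 1.747 mW.
Transmitted fraction = 0.005477.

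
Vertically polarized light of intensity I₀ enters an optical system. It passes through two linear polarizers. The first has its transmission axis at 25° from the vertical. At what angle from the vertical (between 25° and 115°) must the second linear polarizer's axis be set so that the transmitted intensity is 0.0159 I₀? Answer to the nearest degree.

By Malus's law, I₁ = I₀ cos²(25° − 0°) = I₀ cos²(25°) = 0.8214 I₀.
Need I₂/I₀ = 0.0159, so cos²(θ − 25°) = 0.0159 / 0.8214 = 0.01936.
θ − 25° = arccos(√0.01936) = 82.0°, giving θ ≈ 25 + 82.0 = 107.0°.

θ ≈ 107°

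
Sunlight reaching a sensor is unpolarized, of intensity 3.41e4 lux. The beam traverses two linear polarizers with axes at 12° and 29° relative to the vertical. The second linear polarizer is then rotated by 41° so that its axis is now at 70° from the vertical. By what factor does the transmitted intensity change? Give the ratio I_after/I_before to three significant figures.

Before rotation:
Unpolarized light through the first polarizer → I₁ = ½ I₀, now polarized at 12°.
I₂ = I₁ cos²(29° − 12°) = 0.5 I₀ · cos²(17°) = 0.4573 I₀.
After rotation:
Unpolarized light through the first polarizer → I₁ = ½ I₀, now polarized at 12°.
I₂ = I₁ cos²(70° − 12°) = 0.5 I₀ · cos²(58°) = 0.1404 I₀.
Ratio = 0.1404 / 0.4573 = 0.3071.

I_new/I_old ≈ 0.307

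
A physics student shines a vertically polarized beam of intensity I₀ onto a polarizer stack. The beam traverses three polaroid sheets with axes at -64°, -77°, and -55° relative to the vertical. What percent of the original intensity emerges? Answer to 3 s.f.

I₁ = I₀ cos²(-64° − 0°) = I₀ cos²(64°) = 0.1922 I₀.
I₂ = I₁ cos²(-77° + 64°) = 0.1922 I₀ · cos²(13°) = 0.1824 I₀.
I₃ = I₂ cos²(-55° + 77°) = 0.1824 I₀ · cos²(22°) = 0.1568 I₀.
That is 15.68% of the incident intensity.

≈ 15.7%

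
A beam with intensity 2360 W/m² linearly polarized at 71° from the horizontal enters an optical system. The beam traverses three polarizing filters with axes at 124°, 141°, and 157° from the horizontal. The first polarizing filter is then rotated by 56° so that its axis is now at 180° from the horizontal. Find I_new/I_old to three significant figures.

Before rotation:
I₁ = I₀ cos²(124° − 71°) = I₀ cos²(53°) = 0.3622 I₀.
I₂ = I₁ cos²(141° − 124°) = 0.3622 I₀ · cos²(17°) = 0.3312 I₀.
I₃ = I₂ cos²(157° − 141°) = 0.3312 I₀ · cos²(16°) = 0.3061 I₀.
After rotation:
I₁ = I₀ cos²(180° − 71°) = I₀ cos²(71°) = 0.106 I₀.
I₂ = I₁ cos²(141° − 180°) = 0.106 I₀ · cos²(39°) = 0.06402 I₀.
I₃ = I₂ cos²(157° − 141°) = 0.06402 I₀ · cos²(16°) = 0.05915 I₀.
Ratio = 0.05915 / 0.3061 = 0.1933.

I_new/I_old ≈ 0.193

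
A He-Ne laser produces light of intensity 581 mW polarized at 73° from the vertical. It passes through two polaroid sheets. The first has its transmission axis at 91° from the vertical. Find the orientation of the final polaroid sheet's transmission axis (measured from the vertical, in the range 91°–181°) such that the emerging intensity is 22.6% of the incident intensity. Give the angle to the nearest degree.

θ ≈ 151°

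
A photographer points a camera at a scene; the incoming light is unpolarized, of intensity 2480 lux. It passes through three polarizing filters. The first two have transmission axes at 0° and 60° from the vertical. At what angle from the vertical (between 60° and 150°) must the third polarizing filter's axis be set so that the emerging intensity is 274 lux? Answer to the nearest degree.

Unpolarized light through the first polarizer → I₁ = ½ I₀, now polarized at 0°.
I₂ = I₁ cos²(60° − 0°) = 0.5 I₀ · cos²(60°) = 0.125 I₀.
Target fraction: 274 / 2480 lux = 0.1105 of I₀.
Need I₃/I₀ = 0.1105, so cos²(θ − 60°) = 0.1105 / 0.125 = 0.8839.
θ − 60° = arccos(√0.8839) = 19.9°, giving θ ≈ 60 + 19.9 = 79.9°.

θ ≈ 80°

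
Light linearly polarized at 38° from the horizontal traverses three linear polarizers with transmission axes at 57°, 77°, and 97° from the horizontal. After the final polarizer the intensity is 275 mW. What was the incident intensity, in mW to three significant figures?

I₀ ≈ 395 mW

By Malus's law, I₁ = I₀ cos²(57° − 38°) = I₀ cos²(19°) = 0.894 I₀.
I₂ = I₁ cos²(77° − 57°) = 0.894 I₀ · cos²(20°) = 0.7894 I₀.
I₃ = I₂ cos²(97° − 77°) = 0.7894 I₀ · cos²(20°) = 0.6971 I₀.
So 275 mW = 0.6971 I₀, giving I₀ = 275/0.6971 = 394.5 mW.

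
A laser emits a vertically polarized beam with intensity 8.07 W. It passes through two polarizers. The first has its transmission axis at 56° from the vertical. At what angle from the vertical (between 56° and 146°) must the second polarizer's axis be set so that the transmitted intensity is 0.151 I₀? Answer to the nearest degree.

By Malus's law, I₁ = I₀ cos²(56° − 0°) = I₀ cos²(56°) = 0.3127 I₀.
Need I₂/I₀ = 0.151, so cos²(θ − 56°) = 0.151 / 0.3127 = 0.4829.
θ − 56° = arccos(√0.4829) = 46.0°, giving θ ≈ 56 + 46.0 = 102.0°.

θ ≈ 102°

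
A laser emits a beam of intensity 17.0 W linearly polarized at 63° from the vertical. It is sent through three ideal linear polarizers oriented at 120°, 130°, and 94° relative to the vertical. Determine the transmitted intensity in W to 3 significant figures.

I₁ = 17.0 W · cos²(57°) = 5.043 W.
I₂ = I₁ · cos²(10°) = 5.043 · 0.9698 = 4.891 W.
I₃ = I₂ · cos²(36°) = 4.891 · 0.6545 = 3.201 W.

I ≈ 3.20 W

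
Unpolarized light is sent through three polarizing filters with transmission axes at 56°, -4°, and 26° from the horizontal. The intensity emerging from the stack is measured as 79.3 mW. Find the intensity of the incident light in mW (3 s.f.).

Unpolarized light through the first polarizer → I₁ = ½ I₀, now polarized at 56°.
I₂ = I₁ cos²(-4° − 56°) = 0.5 I₀ · cos²(60°) = 0.125 I₀.
I₃ = I₂ cos²(26° + 4°) = 0.125 I₀ · cos²(30°) = 0.09375 I₀.
So 79.3 mW = 0.09375 I₀, giving I₀ = 79.3/0.09375 = 845.9 mW.

I₀ ≈ 846 mW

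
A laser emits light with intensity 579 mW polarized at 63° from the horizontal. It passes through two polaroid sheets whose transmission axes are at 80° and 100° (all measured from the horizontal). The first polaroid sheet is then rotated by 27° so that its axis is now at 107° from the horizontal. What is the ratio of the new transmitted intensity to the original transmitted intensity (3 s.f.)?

I_new/I_old ≈ 0.631

Before rotation:
By Malus's law, I₁ = I₀ cos²(80° − 63°) = I₀ cos²(17°) = 0.9145 I₀.
I₂ = I₁ cos²(100° − 80°) = 0.9145 I₀ · cos²(20°) = 0.8075 I₀.
After rotation:
I₁ = I₀ cos²(107° − 63°) = I₀ cos²(44°) = 0.5174 I₀.
I₂ = I₁ cos²(100° − 107°) = 0.5174 I₀ · cos²(7°) = 0.5098 I₀.
Ratio = 0.5098 / 0.8075 = 0.6313.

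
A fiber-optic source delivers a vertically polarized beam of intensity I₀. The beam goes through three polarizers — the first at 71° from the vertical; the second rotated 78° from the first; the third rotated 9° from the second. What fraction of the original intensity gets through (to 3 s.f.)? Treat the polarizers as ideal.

By Malus's law, I₁ = I₀ cos²(71° − 0°) = I₀ cos²(71°) = 0.106 I₀.
I₂ = I₁ cos²(78°) = 0.106 · 0.04323 I₀ = 0.004582 I₀.
I₃ = I₂ cos²(9°) = 0.004582 · 0.9755 I₀ = 0.00447 I₀.
Transmitted fraction = 0.00447.

≈ 0.00447 I₀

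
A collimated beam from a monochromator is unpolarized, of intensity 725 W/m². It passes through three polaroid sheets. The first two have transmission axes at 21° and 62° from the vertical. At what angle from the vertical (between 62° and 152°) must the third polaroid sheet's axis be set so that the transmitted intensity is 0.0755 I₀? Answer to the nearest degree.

θ ≈ 121°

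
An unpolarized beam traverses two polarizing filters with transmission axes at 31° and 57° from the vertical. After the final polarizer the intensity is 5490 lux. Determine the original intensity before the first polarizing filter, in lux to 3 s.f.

I₀ ≈ 1.36e4 lux

Unpolarized light through the first polarizer → I₁ = ½ I₀, now polarized at 31°.
I₂ = I₁ cos²(57° − 31°) = 0.5 I₀ · cos²(26°) = 0.4039 I₀.
So 5490 lux = 0.4039 I₀, giving I₀ = 5490/0.4039 = 1.359e+04 lux.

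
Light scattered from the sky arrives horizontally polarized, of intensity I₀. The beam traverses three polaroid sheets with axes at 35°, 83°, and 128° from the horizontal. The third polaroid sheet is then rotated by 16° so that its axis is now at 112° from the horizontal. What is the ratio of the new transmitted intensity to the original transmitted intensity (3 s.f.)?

I_new/I_old ≈ 1.53

Before rotation:
By Malus's law, I₁ = I₀ cos²(35° − 0°) = I₀ cos²(35°) = 0.671 I₀.
I₂ = I₁ cos²(83° − 35°) = 0.671 I₀ · cos²(48°) = 0.3004 I₀.
I₃ = I₂ cos²(128° − 83°) = 0.3004 I₀ · cos²(45°) = 0.1502 I₀.
After rotation:
I₁ = I₀ cos²(35° − 0°) = I₀ cos²(35°) = 0.671 I₀.
I₂ = I₁ cos²(83° − 35°) = 0.671 I₀ · cos²(48°) = 0.3004 I₀.
I₃ = I₂ cos²(112° − 83°) = 0.3004 I₀ · cos²(29°) = 0.2298 I₀.
Ratio = 0.2298 / 0.1502 = 1.53.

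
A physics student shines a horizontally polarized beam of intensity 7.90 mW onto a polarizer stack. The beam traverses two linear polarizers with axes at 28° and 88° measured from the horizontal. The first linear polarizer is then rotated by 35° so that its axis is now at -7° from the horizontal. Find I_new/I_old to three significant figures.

I_new/I_old ≈ 0.0384

Before rotation:
By Malus's law, I₁ = I₀ cos²(28° − 0°) = I₀ cos²(28°) = 0.7796 I₀.
I₂ = I₁ cos²(88° − 28°) = 0.7796 I₀ · cos²(60°) = 0.1949 I₀.
After rotation:
I₁ = I₀ cos²(-7° − 0°) = I₀ cos²(7°) = 0.9851 I₀.
Angle between axes 1 and 2: 85°. I₂ = 0.9851 I₀ · cos²(85°) = 0.007483 I₀.
Ratio = 0.007483 / 0.1949 = 0.0384.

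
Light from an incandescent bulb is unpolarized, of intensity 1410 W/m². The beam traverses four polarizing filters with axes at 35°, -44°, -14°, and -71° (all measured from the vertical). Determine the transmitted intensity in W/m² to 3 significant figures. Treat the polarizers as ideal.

Unpolarized light through the first polarizer → I₁ = 1410 W/m²/2 = 705 W/m², polarized at 35°.
I₂ = I₁ · cos²(79°) = 705 · 0.03641 = 25.67 W/m².
I₃ = I₂ · cos²(30°) = 25.67 · 0.75 = 19.25 W/m².
I₄ = I₃ · cos²(57°) = 19.25 · 0.2966 = 5.71 W/m².

I ≈ 5.71 W/m²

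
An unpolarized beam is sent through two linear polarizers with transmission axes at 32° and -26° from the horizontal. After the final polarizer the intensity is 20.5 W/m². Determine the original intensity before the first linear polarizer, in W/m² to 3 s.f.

I₀ ≈ 146 W/m²

Unpolarized light through the first polarizer → I₁ = ½ I₀, now polarized at 32°.
I₂ = I₁ cos²(-26° − 32°) = 0.5 I₀ · cos²(58°) = 0.1404 I₀.
So 20.5 W/m² = 0.1404 I₀, giving I₀ = 20.5/0.1404 = 146 W/m².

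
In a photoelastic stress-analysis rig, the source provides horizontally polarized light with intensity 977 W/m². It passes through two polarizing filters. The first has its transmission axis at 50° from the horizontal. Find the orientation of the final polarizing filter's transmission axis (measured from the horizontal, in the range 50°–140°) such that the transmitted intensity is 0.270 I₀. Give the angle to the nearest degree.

θ ≈ 86°

I₁ = I₀ cos²(50° − 0°) = I₀ cos²(50°) = 0.4132 I₀.
Need I₂/I₀ = 0.27, so cos²(θ − 50°) = 0.27 / 0.4132 = 0.6535.
θ − 50° = arccos(√0.6535) = 36.1°, giving θ ≈ 50 + 36.1 = 86.1°.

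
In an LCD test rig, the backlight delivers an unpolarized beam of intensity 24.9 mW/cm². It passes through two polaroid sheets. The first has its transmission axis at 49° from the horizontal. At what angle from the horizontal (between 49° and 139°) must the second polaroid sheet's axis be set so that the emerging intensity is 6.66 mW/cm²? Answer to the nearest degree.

θ ≈ 92°

Unpolarized light through the first polarizer → I₁ = ½ I₀, now polarized at 49°.
Target fraction: 6.66 / 24.9 mW/cm² = 0.2675 of I₀.
Need I₂/I₀ = 0.2675, so cos²(θ − 49°) = 0.2675 / 0.5 = 0.5349.
θ − 49° = arccos(√0.5349) = 43.0°, giving θ ≈ 49 + 43.0 = 92.0°.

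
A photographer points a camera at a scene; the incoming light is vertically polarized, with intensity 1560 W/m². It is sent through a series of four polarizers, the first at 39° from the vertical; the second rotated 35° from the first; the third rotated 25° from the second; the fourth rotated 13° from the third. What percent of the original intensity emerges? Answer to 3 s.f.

≈ 31.6%

I₁ = 1560 W/m² · cos²(39°) = 942.2 W/m².
I₂ = I₁ · cos²(35°) = 942.2 · 0.671 = 632.2 W/m².
I₃ = I₂ · cos²(25°) = 632.2 · 0.8214 = 519.3 W/m².
I₄ = I₃ · cos²(13°) = 519.3 · 0.9494 = 493 W/m².
That is 31.6% of the incident intensity.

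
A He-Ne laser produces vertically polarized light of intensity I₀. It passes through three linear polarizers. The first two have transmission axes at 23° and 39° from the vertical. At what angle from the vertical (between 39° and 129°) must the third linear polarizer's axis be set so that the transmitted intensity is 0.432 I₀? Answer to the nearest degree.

By Malus's law, I₁ = I₀ cos²(23° − 0°) = I₀ cos²(23°) = 0.8473 I₀.
I₂ = I₁ cos²(39° − 23°) = 0.8473 I₀ · cos²(16°) = 0.783 I₀.
Need I₃/I₀ = 0.432, so cos²(θ − 39°) = 0.432 / 0.783 = 0.5518.
θ − 39° = arccos(√0.5518) = 42.0°, giving θ ≈ 39 + 42.0 = 81.0°.

θ ≈ 81°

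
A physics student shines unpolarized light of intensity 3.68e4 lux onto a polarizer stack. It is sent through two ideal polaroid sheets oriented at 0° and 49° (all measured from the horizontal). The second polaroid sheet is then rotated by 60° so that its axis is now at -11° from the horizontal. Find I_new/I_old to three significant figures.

Before rotation:
Unpolarized light through the first polarizer → I₁ = ½ I₀, now polarized at 0°.
I₂ = I₁ cos²(49° − 0°) = 0.5 I₀ · cos²(49°) = 0.2152 I₀.
After rotation:
Unpolarized light through the first polarizer → I₁ = ½ I₀, now polarized at 0°.
I₂ = I₁ cos²(-11° − 0°) = 0.5 I₀ · cos²(11°) = 0.4818 I₀.
Ratio = 0.4818 / 0.2152 = 2.239.

I_new/I_old ≈ 2.24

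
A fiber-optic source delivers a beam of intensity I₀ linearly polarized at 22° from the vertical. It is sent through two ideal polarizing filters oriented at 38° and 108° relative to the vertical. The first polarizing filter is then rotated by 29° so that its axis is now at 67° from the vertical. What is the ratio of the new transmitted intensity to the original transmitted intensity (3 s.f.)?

I_new/I_old ≈ 2.63

Before rotation:
I₁ = I₀ cos²(38° − 22°) = I₀ cos²(16°) = 0.924 I₀.
I₂ = I₁ cos²(108° − 38°) = 0.924 I₀ · cos²(70°) = 0.1081 I₀.
After rotation:
I₁ = I₀ cos²(67° − 22°) = I₀ cos²(45°) = 0.5 I₀.
I₂ = I₁ cos²(108° − 67°) = 0.5 I₀ · cos²(41°) = 0.2848 I₀.
Ratio = 0.2848 / 0.1081 = 2.635.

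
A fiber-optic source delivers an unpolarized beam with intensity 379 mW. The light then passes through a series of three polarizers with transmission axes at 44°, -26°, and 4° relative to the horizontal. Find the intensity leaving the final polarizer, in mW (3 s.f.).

I ≈ 16.6 mW

Unpolarized light through the first polarizer → I₁ = 379 mW/2 = 189.5 mW, polarized at 44°.
I₂ = I₁ · cos²(70°) = 189.5 · 0.117 = 22.17 mW.
I₃ = I₂ · cos²(30°) = 22.17 · 0.75 = 16.63 mW.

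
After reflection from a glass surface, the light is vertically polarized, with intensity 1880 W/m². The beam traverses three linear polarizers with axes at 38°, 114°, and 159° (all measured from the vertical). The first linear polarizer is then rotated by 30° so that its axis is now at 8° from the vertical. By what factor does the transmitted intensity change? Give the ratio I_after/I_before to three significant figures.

I_new/I_old ≈ 2.05

Before rotation:
I₁ = I₀ cos²(38° − 0°) = I₀ cos²(38°) = 0.621 I₀.
I₂ = I₁ cos²(114° − 38°) = 0.621 I₀ · cos²(76°) = 0.03634 I₀.
I₃ = I₂ cos²(159° − 114°) = 0.03634 I₀ · cos²(45°) = 0.01817 I₀.
After rotation:
I₁ = I₀ cos²(8° − 0°) = I₀ cos²(8°) = 0.9806 I₀.
Angle between axes 1 and 2: 74°. I₂ = 0.9806 I₀ · cos²(74°) = 0.0745 I₀.
I₃ = I₂ cos²(159° − 114°) = 0.0745 I₀ · cos²(45°) = 0.03725 I₀.
Ratio = 0.03725 / 0.01817 = 2.05.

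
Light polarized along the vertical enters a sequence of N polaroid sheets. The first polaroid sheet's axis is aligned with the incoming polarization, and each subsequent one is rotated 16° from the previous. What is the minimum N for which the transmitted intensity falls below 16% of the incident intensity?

N = 25

First polarizer is aligned with the polarization: full transmission.
Each further stage multiplies by cos²(16°) = 0.924.
After N polarizers: T = 0.924^(N−1). Require T < 0.16 ⇒ N−1 > ln(0.16)/ln(0.924) = 23.19, so N−1 ≥ 24 and N = 25.
Check: N=25 gives T = 0.1501 < 0.16; N=24 gives T = 0.1624.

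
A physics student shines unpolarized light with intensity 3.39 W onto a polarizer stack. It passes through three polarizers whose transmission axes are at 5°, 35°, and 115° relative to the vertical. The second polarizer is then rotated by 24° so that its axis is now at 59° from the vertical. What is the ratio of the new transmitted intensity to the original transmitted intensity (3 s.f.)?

I_new/I_old ≈ 4.78

Before rotation:
Unpolarized light through the first polarizer → I₁ = ½ I₀, now polarized at 5°.
I₂ = I₁ cos²(35° − 5°) = 0.5 I₀ · cos²(30°) = 0.375 I₀.
I₃ = I₂ cos²(115° − 35°) = 0.375 I₀ · cos²(80°) = 0.01131 I₀.
After rotation:
Unpolarized light through the first polarizer → I₁ = ½ I₀, now polarized at 5°.
I₂ = I₁ cos²(59° − 5°) = 0.5 I₀ · cos²(54°) = 0.1727 I₀.
I₃ = I₂ cos²(115° − 59°) = 0.1727 I₀ · cos²(56°) = 0.05402 I₀.
Ratio = 0.05402 / 0.01131 = 4.777.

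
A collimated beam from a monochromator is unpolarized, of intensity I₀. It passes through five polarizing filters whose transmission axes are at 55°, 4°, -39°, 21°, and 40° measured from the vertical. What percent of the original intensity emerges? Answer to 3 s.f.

≈ 2.37%

Unpolarized light through the first polarizer → I₁ = ½ I₀, now polarized at 55°.
I₂ = I₁ cos²(4° − 55°) = 0.5 I₀ · cos²(51°) = 0.198 I₀.
I₃ = I₂ cos²(-39° − 4°) = 0.198 I₀ · cos²(43°) = 0.1059 I₀.
I₄ = I₃ cos²(21° + 39°) = 0.1059 I₀ · cos²(60°) = 0.02648 I₀.
I₅ = I₄ cos²(40° − 21°) = 0.02648 I₀ · cos²(19°) = 0.02367 I₀.
That is 2.367% of the incident intensity.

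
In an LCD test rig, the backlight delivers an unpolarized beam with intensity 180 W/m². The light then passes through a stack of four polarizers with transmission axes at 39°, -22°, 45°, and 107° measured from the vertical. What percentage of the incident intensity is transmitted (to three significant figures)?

Unpolarized light through the first polarizer → I₁ = 180 W/m²/2 = 90 W/m², polarized at 39°.
I₂ = I₁ · cos²(61°) = 90 · 0.235 = 21.15 W/m².
I₃ = I₂ · cos²(67°) = 21.15 · 0.1527 = 3.23 W/m².
I₄ = I₃ · cos²(62°) = 3.23 · 0.2204 = 0.7118 W/m².
That is 0.3954% of the incident intensity.

≈ 0.395%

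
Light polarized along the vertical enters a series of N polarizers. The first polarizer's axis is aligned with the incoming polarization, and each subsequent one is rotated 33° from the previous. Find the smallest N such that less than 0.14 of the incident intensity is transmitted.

N = 7

First polarizer is aligned with the polarization: full transmission.
Each further stage multiplies by cos²(33°) = 0.7034.
After N polarizers: T = 0.7034^(N−1). Require T < 0.14 ⇒ N−1 > ln(0.14)/ln(0.7034) = 5.59, so N−1 ≥ 6 and N = 7.
Check: N=7 gives T = 0.1211 < 0.14; N=6 gives T = 0.1722.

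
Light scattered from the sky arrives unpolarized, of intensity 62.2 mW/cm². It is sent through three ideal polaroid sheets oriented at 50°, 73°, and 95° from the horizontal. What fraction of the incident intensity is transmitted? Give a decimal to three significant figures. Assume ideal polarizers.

I/I₀ ≈ 0.364

Unpolarized light through the first polarizer → I₁ = 62.2 mW/cm²/2 = 31.1 mW/cm², polarized at 50°.
I₂ = I₁ · cos²(23°) = 31.1 · 0.8473 = 26.35 mW/cm².
I₃ = I₂ · cos²(22°) = 26.35 · 0.8597 = 22.65 mW/cm².
Transmitted fraction = 0.3642.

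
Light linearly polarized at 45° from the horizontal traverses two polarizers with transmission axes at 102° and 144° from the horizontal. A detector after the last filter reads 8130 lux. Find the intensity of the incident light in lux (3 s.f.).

I₀ ≈ 4.96e4 lux

I₁ = I₀ cos²(102° − 45°) = I₀ cos²(57°) = 0.2966 I₀.
I₂ = I₁ cos²(144° − 102°) = 0.2966 I₀ · cos²(42°) = 0.1638 I₀.
So 8130 lux = 0.1638 I₀, giving I₀ = 8130/0.1638 = 4.963e+04 lux.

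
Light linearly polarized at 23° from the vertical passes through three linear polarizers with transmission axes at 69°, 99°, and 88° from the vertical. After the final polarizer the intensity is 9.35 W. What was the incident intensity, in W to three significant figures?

I₀ ≈ 26.8 W

By Malus's law, I₁ = I₀ cos²(69° − 23°) = I₀ cos²(46°) = 0.4826 I₀.
I₂ = I₁ cos²(99° − 69°) = 0.4826 I₀ · cos²(30°) = 0.3619 I₀.
I₃ = I₂ cos²(88° − 99°) = 0.3619 I₀ · cos²(11°) = 0.3487 I₀.
So 9.35 W = 0.3487 I₀, giving I₀ = 9.35/0.3487 = 26.81 W.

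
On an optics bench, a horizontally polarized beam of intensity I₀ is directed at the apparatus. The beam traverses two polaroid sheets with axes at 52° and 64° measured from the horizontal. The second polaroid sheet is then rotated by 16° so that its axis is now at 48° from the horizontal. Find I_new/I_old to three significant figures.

Before rotation:
I₁ = I₀ cos²(52° − 0°) = I₀ cos²(52°) = 0.379 I₀.
I₂ = I₁ cos²(64° − 52°) = 0.379 I₀ · cos²(12°) = 0.3627 I₀.
After rotation:
I₁ = I₀ cos²(52° − 0°) = I₀ cos²(52°) = 0.379 I₀.
I₂ = I₁ cos²(48° − 52°) = 0.379 I₀ · cos²(4°) = 0.3772 I₀.
Ratio = 0.3772 / 0.3627 = 1.04.

I_new/I_old ≈ 1.04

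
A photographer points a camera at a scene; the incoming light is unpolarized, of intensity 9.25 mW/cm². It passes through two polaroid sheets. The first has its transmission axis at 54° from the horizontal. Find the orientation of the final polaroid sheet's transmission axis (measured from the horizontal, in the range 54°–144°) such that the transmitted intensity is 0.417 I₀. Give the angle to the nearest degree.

Unpolarized light through the first polarizer → I₁ = ½ I₀, now polarized at 54°.
Need I₂/I₀ = 0.417, so cos²(θ − 54°) = 0.417 / 0.5 = 0.834.
θ − 54° = arccos(√0.834) = 24.0°, giving θ ≈ 54 + 24.0 = 78.0°.

θ ≈ 78°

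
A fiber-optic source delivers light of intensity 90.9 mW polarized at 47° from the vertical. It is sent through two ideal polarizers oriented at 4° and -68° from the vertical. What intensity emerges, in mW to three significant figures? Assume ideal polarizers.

I₁ = 90.9 mW · cos²(43°) = 48.62 mW.
I₂ = I₁ · cos²(72°) = 48.62 · 0.09549 = 4.643 mW.

I ≈ 4.64 mW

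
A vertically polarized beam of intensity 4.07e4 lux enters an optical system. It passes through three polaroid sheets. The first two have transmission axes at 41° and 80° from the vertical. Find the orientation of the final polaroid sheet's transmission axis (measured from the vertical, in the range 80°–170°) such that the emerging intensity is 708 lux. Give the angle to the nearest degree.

θ ≈ 157°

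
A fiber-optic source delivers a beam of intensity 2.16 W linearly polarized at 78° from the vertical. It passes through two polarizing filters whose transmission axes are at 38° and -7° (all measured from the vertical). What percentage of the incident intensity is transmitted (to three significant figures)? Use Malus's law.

≈ 29.3%

By Malus's law, I₁ = 2.16 W · cos²(40°) = 1.268 W.
I₂ = I₁ · cos²(45°) = 1.268 · 0.5 = 0.6338 W.
That is 29.34% of the incident intensity.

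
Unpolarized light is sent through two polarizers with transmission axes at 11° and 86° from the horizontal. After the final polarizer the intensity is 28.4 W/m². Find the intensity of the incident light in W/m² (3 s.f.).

Unpolarized light through the first polarizer → I₁ = ½ I₀, now polarized at 11°.
I₂ = I₁ cos²(86° − 11°) = 0.5 I₀ · cos²(75°) = 0.03349 I₀.
So 28.4 W/m² = 0.03349 I₀, giving I₀ = 28.4/0.03349 = 847.9 W/m².

I₀ ≈ 848 W/m²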